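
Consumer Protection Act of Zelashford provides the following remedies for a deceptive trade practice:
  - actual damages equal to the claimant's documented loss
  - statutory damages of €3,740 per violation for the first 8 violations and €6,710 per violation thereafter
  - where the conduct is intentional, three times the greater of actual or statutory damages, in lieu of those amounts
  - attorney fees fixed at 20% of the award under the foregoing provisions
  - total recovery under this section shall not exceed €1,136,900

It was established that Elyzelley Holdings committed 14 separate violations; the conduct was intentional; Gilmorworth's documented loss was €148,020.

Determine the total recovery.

€532,872

First 8 violations: 8 × €3,740 = €29,920
Remaining violations: (14 − 8) × €6,710 = €40,260
Statutory damages: €29,920 + €40,260 = €70,180
Greater of actual damages (€148,020) or statutory damages (€70,180): €148,020
Trebled: 3 × €148,020 = €444,060
Attorney fees: 20% of €444,060 = €88,812
Total before cap: €444,060 + €88,812 = €532,872
Cap at €1,136,900: €532,872 is within the cap, no reduction.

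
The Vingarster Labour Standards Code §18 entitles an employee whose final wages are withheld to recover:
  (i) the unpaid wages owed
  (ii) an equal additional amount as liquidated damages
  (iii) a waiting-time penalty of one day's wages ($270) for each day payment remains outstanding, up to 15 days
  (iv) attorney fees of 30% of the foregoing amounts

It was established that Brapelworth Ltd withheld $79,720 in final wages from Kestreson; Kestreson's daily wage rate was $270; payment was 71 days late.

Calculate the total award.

Total award: $212,537

Liquidated damages (equal amount): $79,720
Penalty days: min(71, 15) = 15
Waiting-time penalty: 15 × $270 = $4,050
Subtotal: $79,720 + $79,720 + $4,050 = $163,490
Attorney fees: 30% of $163,490 = $49,047
Total award: $163,490 + $49,047 = $212,537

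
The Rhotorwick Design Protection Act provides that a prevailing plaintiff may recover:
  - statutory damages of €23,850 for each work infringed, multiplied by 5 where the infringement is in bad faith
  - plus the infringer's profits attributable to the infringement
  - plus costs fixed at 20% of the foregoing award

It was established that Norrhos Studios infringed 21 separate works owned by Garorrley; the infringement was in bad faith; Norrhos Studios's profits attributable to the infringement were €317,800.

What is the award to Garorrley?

Statutory damages: 21 × €23,850 = €500,850
Multiplied by 5: 5 × €500,850 = €2,504,250
Combined award: €2,504,250 + €317,800 = €2,822,050
Costs: 20% of €2,822,050 = €564,410
Award plus costs: €2,822,050 + €564,410 = €3,386,460

€3,386,460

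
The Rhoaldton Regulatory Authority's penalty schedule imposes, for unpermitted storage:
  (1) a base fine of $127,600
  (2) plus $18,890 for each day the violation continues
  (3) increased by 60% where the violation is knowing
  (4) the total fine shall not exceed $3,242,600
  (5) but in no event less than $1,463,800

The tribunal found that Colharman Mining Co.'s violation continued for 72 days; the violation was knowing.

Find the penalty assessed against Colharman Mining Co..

Per-day component: 72 × $18,890 = $1,360,080
Base plus per-day: $127,600 + $1,360,080 = $1,487,680
Enhancement: 60% of $1,487,680 = $892,608
Enhanced fine: $1,487,680 + $892,608 = $2,380,288
Cap at $3,242,600: $2,380,288 is within the cap, no reduction.
Minimum $1,463,800: $2,380,288 meets the minimum, no increase.

Civil penalty: $2,380,288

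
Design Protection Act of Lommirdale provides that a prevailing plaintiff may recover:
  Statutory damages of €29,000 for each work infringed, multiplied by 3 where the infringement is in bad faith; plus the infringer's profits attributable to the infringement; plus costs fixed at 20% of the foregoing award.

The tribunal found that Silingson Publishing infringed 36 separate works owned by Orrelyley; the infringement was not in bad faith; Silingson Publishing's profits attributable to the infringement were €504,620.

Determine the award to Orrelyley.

€1,858,344

Statutory damages: 36 × €29,000 = €1,044,000
Infringement not in bad faith: no ×3 enhancement.
Combined award: €1,044,000 + €504,620 = €1,548,620
Costs: 20% of €1,548,620 = €309,724
Award plus costs: €1,548,620 + €309,724 = €1,858,344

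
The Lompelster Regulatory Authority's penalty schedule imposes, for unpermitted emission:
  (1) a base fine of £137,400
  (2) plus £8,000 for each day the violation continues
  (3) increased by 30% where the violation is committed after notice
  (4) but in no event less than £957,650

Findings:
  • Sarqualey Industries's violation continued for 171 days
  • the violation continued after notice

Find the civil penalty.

£1,957,020

Per-day component: 171 × £8,000 = £1,368,000
Base plus per-day: £137,400 + £1,368,000 = £1,505,400
Enhancement: 30% of £1,505,400 = £451,620
Enhanced fine: £1,505,400 + £451,620 = £1,957,020
Minimum £957,650: £1,957,020 meets the minimum, no increase.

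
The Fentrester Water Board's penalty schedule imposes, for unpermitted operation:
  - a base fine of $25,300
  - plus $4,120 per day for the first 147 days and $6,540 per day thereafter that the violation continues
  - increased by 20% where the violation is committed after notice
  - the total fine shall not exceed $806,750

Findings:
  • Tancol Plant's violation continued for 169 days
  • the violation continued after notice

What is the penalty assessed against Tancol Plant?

First 147 days: 147 × $4,120 = $605,640
Remaining days: (169 − 147) × $6,540 = $143,880
Per-day component: $605,640 + $143,880 = $749,520
Base plus per-day: $25,300 + $749,520 = $774,820
Enhancement: 20% of $774,820 = $154,964
Enhanced fine: $774,820 + $154,964 = $929,784
Cap at $806,750: $929,784 exceeds the cap → $806,750

$806,750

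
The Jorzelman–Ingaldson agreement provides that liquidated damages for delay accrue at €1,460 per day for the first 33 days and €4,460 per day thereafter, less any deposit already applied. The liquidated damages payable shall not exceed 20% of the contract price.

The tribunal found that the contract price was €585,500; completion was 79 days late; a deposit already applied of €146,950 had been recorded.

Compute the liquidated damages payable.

First 33 days: 33 × €1,460 = €48,180
Remaining days: (79 − 33) × €4,460 = €205,160
Accrued per-day damages: €48,180 + €205,160 = €253,340
Less deposit already applied: €253,340 − €146,950 = €106,390
Cap: 20% of €585,500 = €117,100
Cap at €117,100: €106,390 is within the cap, no reduction.

€106,390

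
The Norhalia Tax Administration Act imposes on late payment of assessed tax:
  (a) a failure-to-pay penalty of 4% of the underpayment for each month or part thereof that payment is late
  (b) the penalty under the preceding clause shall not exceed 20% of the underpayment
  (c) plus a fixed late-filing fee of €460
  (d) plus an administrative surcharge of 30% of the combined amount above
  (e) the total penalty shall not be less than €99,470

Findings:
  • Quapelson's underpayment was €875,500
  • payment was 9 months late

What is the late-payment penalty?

Accrued rate: 4% × 9 = 36%, capped at 20% → 20%
Failure-to-pay penalty: 20% of €875,500 = €175,100
Penalty before surcharge: €175,100 + €460 = €175,560
Administrative surcharge: 30% of €175,560 = €52,668
Total penalty: €175,560 + €52,668 = €228,228
Minimum €99,470: €228,228 meets the minimum, no increase.

€228,228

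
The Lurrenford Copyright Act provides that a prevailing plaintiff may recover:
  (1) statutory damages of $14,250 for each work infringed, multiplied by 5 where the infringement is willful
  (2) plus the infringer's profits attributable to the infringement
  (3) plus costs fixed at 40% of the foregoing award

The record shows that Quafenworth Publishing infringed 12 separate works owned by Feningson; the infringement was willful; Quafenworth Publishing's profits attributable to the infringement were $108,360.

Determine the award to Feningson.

Statutory damages: 12 × $14,250 = $171,000
Multiplied by 5: 5 × $171,000 = $855,000
Combined award: $855,000 + $108,360 = $963,360
Costs: 40% of $963,360 = $385,344
Award plus costs: $963,360 + $385,344 = $1,348,704

$1,348,704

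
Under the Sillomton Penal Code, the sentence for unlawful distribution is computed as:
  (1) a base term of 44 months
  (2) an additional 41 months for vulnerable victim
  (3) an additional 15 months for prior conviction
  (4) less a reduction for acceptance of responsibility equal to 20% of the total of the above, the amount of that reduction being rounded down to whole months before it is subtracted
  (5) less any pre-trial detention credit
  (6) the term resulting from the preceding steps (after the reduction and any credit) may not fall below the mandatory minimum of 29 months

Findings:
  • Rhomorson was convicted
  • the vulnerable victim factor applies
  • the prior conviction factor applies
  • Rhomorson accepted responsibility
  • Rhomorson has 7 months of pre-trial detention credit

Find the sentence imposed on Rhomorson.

Vulnerable victim enhancement: +41 months
Prior conviction enhancement: +15 months
Adjusted term: 44 months + 41 months + 15 months = 100 months
Acceptance of responsibility reduction: 20% of 100 months = 20 months (rounded down)
After reduction: 100 − 20 = 80 months
Less pre-trial detention credit: 80 months − 7 months = 73 months
Minimum 29 months: 73 months meets the minimum, no increase.

73 months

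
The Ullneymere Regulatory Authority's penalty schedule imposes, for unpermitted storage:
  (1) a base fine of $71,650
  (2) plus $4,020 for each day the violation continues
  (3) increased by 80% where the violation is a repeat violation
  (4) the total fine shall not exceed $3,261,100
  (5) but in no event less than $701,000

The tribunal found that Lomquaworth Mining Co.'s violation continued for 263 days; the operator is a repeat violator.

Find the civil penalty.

Civil penalty: $2,032,038

Per-day component: 263 × $4,020 = $1,057,260
Base plus per-day: $71,650 + $1,057,260 = $1,128,910
Enhancement: 80% of $1,128,910 = $903,128
Enhanced fine: $1,128,910 + $903,128 = $2,032,038
Cap at $3,261,100: $2,032,038 is within the cap, no reduction.
Minimum $701,000: $2,032,038 meets the minimum, no increase.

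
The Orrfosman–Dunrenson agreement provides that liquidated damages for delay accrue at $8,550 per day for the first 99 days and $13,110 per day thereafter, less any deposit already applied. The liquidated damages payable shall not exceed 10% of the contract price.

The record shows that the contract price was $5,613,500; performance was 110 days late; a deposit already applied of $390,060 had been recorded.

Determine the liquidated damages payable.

First 99 days: 99 × $8,550 = $846,450
Remaining days: (110 − 99) × $13,110 = $144,210
Accrued per-day damages: $846,450 + $144,210 = $990,660
Less deposit already applied: $990,660 − $390,060 = $600,600
Cap: 10% of $5,613,500 = $561,350
Cap at $561,350: $600,600 exceeds the cap → $561,350

$561,350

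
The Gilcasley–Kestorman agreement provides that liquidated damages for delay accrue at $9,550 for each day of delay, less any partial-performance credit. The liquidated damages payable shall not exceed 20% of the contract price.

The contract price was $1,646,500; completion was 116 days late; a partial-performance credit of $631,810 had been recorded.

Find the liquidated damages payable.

Per-day damages: 116 × $9,550 = $1,107,800
Less partial-performance credit: $1,107,800 − $631,810 = $475,990
Cap: 20% of $1,646,500 = $329,300
Cap at $329,300: $475,990 exceeds the cap → $329,300

$329,300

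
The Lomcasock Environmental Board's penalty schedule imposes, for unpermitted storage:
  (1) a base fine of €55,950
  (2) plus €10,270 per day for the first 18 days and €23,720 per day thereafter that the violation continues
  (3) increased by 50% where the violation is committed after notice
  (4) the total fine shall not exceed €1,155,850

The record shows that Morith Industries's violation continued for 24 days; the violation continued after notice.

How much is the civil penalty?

€574,695

First 18 days: 18 × €10,270 = €184,860
Remaining days: (24 − 18) × €23,720 = €142,320
Per-day component: €184,860 + €142,320 = €327,180
Base plus per-day: €55,950 + €327,180 = €383,130
Enhancement: 50% of €383,130 = €191,565
Enhanced fine: €383,130 + €191,565 = €574,695
Cap at €1,155,850: €574,695 is within the cap, no reduction.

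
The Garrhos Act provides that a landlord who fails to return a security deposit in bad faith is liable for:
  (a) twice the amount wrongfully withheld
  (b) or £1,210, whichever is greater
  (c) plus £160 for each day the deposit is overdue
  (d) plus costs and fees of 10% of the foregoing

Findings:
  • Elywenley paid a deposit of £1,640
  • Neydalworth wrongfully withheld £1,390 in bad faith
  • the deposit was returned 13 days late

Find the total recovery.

£5,346

Doubled: 2 × £1,390 = £2,780
Minimum £1,210: £2,780 meets the minimum, no increase.
Late-return penalty: 13 × £160 = £2,080
Damages plus late penalty: £2,780 + £2,080 = £4,860
Costs and fees: 10% of £4,860 = £486
Total recovery: £4,860 + £486 = £5,346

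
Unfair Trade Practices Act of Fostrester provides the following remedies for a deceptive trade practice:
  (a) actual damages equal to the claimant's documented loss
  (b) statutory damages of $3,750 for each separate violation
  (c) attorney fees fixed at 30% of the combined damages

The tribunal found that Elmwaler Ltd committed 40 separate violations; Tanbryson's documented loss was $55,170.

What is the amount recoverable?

Statutory damages: 40 × $3,750 = $150,000
Combined damages: $55,170 + $150,000 = $205,170
Attorney fees: 30% of $205,170 = $61,551
Total recovery: $205,170 + $61,551 = $266,721

Total recovery: $266,721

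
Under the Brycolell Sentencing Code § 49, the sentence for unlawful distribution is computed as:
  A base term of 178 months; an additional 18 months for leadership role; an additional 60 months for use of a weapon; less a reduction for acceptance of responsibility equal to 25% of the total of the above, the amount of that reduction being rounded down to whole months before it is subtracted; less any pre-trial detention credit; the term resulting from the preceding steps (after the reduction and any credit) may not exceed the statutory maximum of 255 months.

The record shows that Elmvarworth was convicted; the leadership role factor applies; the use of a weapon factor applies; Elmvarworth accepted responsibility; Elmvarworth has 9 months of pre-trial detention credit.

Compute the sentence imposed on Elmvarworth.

183 months

Leadership role enhancement: +18 months
Use of a weapon enhancement: +60 months
Adjusted term: 178 months + 18 months + 60 months = 256 months
Acceptance of responsibility reduction: 25% of 256 months = 64 months (rounded down)
After reduction: 256 − 64 = 192 months
Less pre-trial detention credit: 192 months − 9 months = 183 months
Cap at 255 months: 183 months is within the cap, no reduction.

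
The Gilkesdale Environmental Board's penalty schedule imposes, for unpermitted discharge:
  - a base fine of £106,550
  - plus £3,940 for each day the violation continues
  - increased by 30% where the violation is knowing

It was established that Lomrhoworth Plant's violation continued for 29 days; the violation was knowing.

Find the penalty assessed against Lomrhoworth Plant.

Civil penalty: £287,053

Per-day component: 29 × £3,940 = £114,260
Base plus per-day: £106,550 + £114,260 = £220,810
Enhancement: 30% of £220,810 = £66,243
Enhanced fine: £220,810 + £66,243 = £287,053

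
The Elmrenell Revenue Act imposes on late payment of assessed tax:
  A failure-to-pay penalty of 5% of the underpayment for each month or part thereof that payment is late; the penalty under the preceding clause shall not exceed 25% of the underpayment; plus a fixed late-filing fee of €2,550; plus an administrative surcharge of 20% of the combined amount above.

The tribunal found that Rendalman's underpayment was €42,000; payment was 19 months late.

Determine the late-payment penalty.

€15,660

Accrued rate: 5% × 19 = 95%, capped at 25% → 25%
Failure-to-pay penalty: 25% of €42,000 = €10,500
Penalty before surcharge: €10,500 + €2,550 = €13,050
Administrative surcharge: 20% of €13,050 = €2,610
Total penalty: €13,050 + €2,610 = €15,660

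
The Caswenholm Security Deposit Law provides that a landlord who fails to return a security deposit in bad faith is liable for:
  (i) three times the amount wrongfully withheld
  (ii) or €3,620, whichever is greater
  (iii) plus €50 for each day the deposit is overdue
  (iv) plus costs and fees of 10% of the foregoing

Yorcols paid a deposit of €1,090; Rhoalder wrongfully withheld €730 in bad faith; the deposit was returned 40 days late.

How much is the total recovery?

Trebled: 3 × €730 = €2,190
Minimum €3,620: €2,190 is below the minimum → €3,620
Late-return penalty: 40 × €50 = €2,000
Damages plus late penalty: €3,620 + €2,000 = €5,620
Costs and fees: 10% of €5,620 = €562
Total recovery: €5,620 + €562 = €6,182

€6,182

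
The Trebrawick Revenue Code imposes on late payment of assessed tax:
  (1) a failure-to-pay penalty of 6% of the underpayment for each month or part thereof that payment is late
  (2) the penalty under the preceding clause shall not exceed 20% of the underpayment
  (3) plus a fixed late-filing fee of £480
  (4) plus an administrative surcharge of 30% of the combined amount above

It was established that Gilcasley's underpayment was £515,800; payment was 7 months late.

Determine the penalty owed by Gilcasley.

£134,732

Accrued rate: 6% × 7 = 42%, capped at 20% → 20%
Failure-to-pay penalty: 20% of £515,800 = £103,160
Penalty before surcharge: £103,160 + £480 = £103,640
Administrative surcharge: 30% of £103,640 = £31,092
Total penalty: £103,640 + £31,092 = £134,732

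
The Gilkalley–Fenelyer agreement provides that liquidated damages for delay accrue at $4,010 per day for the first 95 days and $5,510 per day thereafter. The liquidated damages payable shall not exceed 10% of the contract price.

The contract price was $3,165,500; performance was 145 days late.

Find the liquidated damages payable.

Liquidated damages: $316,550

First 95 days: 95 × $4,010 = $380,950
Remaining days: (145 − 95) × $5,510 = $275,500
Accrued per-day damages: $380,950 + $275,500 = $656,450
Cap: 10% of $3,165,500 = $316,550
Cap at $316,550: $656,450 exceeds the cap → $316,550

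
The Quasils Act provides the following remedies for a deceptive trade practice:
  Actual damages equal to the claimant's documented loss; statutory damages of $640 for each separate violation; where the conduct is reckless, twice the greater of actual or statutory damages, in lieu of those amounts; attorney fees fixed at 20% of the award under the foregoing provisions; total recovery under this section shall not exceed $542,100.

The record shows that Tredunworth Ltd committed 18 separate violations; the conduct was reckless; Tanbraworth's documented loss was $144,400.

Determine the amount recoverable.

Statutory damages: 18 × $640 = $11,520
Greater of actual damages ($144,400) or statutory damages ($11,520): $144,400
Doubled: 2 × $144,400 = $288,800
Attorney fees: 20% of $288,800 = $57,760
Total before cap: $288,800 + $57,760 = $346,560
Cap at $542,100: $346,560 is within the cap, no reduction.

$346,560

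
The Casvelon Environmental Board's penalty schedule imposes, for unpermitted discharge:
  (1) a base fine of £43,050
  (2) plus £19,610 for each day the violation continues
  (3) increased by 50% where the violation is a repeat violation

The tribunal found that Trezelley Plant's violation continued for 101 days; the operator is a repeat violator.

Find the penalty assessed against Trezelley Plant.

£3,035,490

Per-day component: 101 × £19,610 = £1,980,610
Base plus per-day: £43,050 + £1,980,610 = £2,023,660
Enhancement: 50% of £2,023,660 = £1,011,830
Enhanced fine: £2,023,660 + £1,011,830 = £3,035,490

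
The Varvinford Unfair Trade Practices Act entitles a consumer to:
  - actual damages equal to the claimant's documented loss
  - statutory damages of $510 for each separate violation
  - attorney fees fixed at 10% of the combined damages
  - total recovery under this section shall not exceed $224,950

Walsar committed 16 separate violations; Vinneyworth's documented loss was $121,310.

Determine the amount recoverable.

$142,417

Statutory damages: 16 × $510 = $8,160
Combined damages: $121,310 + $8,160 = $129,470
Attorney fees: 10% of $129,470 = $12,947
Total before cap: $129,470 + $12,947 = $142,417
Cap at $224,950: $142,417 is within the cap, no reduction.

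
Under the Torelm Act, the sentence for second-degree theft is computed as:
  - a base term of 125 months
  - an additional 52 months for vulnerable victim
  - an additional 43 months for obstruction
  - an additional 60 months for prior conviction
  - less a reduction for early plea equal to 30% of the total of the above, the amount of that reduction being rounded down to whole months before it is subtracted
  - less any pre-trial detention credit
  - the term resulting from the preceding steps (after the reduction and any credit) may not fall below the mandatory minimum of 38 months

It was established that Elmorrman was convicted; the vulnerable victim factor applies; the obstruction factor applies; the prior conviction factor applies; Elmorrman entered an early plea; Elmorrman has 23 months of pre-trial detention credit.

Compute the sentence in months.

Vulnerable victim enhancement: +52 months
Obstruction enhancement: +43 months
Prior conviction enhancement: +60 months
Adjusted term: 125 months + 52 months + 43 months + 60 months = 280 months
Early plea reduction: 30% of 280 months = 84 months (rounded down)
After reduction: 280 − 84 = 196 months
Less pre-trial detention credit: 196 months − 23 months = 173 months
Minimum 38 months: 173 months meets the minimum, no increase.

173 months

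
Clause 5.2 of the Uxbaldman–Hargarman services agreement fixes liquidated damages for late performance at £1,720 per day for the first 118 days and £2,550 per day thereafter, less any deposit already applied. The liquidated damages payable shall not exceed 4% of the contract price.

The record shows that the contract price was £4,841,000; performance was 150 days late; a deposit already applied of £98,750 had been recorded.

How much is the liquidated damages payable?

£185,810

First 118 days: 118 × £1,720 = £202,960
Remaining days: (150 − 118) × £2,550 = £81,600
Accrued per-day damages: £202,960 + £81,600 = £284,560
Less deposit already applied: £284,560 − £98,750 = £185,810
Cap: 4% of £4,841,000 = £193,640
Cap at £193,640: £185,810 is within the cap, no reduction.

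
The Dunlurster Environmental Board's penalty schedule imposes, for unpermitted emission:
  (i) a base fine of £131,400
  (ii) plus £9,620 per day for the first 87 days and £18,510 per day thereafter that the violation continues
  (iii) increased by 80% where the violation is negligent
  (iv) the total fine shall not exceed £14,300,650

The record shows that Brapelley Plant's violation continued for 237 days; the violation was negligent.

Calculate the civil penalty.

Civil penalty: £6,740,712

First 87 days: 87 × £9,620 = £836,940
Remaining days: (237 − 87) × £18,510 = £2,776,500
Per-day component: £836,940 + £2,776,500 = £3,613,440
Base plus per-day: £131,400 + £3,613,440 = £3,744,840
Enhancement: 80% of £3,744,840 = £2,995,872
Enhanced fine: £3,744,840 + £2,995,872 = £6,740,712
Cap at £14,300,650: £6,740,712 is within the cap, no reduction.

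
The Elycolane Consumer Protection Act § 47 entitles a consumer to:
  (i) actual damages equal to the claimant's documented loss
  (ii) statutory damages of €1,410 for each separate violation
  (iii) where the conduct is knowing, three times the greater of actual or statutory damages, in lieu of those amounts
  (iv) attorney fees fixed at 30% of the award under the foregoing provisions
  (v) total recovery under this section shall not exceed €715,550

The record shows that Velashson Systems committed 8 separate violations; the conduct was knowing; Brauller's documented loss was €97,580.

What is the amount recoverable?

€380,562

Statutory damages: 8 × €1,410 = €11,280
Greater of actual damages (€97,580) or statutory damages (€11,280): €97,580
Trebled: 3 × €97,580 = €292,740
Attorney fees: 30% of €292,740 = €87,822
Total before cap: €292,740 + €87,822 = €380,562
Cap at €715,550: €380,562 is within the cap, no reduction.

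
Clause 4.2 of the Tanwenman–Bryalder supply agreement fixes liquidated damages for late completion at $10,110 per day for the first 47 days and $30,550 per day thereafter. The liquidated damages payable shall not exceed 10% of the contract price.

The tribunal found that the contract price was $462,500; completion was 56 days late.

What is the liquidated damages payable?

First 47 days: 47 × $10,110 = $475,170
Remaining days: (56 − 47) × $30,550 = $274,950
Accrued per-day damages: $475,170 + $274,950 = $750,120
Cap: 10% of $462,500 = $46,250
Cap at $46,250: $750,120 exceeds the cap → $46,250

$46,250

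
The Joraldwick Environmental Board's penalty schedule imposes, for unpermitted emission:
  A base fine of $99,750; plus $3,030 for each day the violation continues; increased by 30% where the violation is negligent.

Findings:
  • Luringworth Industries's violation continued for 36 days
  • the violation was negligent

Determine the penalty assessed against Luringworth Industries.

Per-day component: 36 × $3,030 = $109,080
Base plus per-day: $99,750 + $109,080 = $208,830
Enhancement: 30% of $208,830 = $62,649
Enhanced fine: $208,830 + $62,649 = $271,479

$271,479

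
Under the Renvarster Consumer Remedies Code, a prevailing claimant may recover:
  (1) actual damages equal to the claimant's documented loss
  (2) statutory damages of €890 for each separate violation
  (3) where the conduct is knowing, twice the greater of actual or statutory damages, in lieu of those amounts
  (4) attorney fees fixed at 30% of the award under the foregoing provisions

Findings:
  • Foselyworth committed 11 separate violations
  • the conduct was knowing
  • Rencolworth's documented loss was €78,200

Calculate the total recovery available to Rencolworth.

Statutory damages: 11 × €890 = €9,790
Greater of actual damages (€78,200) or statutory damages (€9,790): €78,200
Doubled: 2 × €78,200 = €156,400
Attorney fees: 30% of €156,400 = €46,920
Total recovery: €156,400 + €46,920 = €203,320

€203,320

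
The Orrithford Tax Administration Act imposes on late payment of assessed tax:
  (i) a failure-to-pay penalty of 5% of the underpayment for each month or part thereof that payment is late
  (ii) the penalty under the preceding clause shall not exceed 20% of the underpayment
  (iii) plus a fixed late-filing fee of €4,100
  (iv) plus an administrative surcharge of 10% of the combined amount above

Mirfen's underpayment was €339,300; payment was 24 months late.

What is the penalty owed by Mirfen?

€79,156

Accrued rate: 5% × 24 = 120%, capped at 20% → 20%
Failure-to-pay penalty: 20% of €339,300 = €67,860
Penalty before surcharge: €67,860 + €4,100 = €71,960
Administrative surcharge: 10% of €71,960 = €7,196
Total penalty: €71,960 + €7,196 = €79,156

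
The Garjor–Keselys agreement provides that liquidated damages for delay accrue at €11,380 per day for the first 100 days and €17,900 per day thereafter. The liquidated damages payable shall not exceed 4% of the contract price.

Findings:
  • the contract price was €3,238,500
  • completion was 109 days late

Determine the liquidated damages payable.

First 100 days: 100 × €11,380 = €1,138,000
Remaining days: (109 − 100) × €17,900 = €161,100
Accrued per-day damages: €1,138,000 + €161,100 = €1,299,100
Cap: 4% of €3,238,500 = €129,540
Cap at €129,540: €1,299,100 exceeds the cap → €129,540

Liquidated damages: €129,540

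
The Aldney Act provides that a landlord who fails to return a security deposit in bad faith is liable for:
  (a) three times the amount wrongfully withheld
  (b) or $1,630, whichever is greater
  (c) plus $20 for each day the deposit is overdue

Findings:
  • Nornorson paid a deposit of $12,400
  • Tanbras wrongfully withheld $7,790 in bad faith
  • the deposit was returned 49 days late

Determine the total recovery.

Recovery: $24,350

Trebled: 3 × $7,790 = $23,370
Minimum $1,630: $23,370 meets the minimum, no increase.
Late-return penalty: 49 × $20 = $980
Damages plus late penalty: $23,370 + $980 = $24,350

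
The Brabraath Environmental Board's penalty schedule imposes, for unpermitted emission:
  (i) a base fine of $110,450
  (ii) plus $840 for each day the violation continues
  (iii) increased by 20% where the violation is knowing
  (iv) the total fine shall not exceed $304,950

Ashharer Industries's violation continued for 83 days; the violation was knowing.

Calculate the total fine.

Civil penalty: $216,204

Per-day component: 83 × $840 = $69,720
Base plus per-day: $110,450 + $69,720 = $180,170
Enhancement: 20% of $180,170 = $36,034
Enhanced fine: $180,170 + $36,034 = $216,204
Cap at $304,950: $216,204 is within the cap, no reduction.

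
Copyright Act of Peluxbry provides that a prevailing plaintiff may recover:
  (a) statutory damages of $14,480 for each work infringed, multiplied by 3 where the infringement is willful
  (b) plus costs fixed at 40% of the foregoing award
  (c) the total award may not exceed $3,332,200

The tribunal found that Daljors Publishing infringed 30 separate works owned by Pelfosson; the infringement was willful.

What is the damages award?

Statutory damages: 30 × $14,480 = $434,400
Trebled: 3 × $434,400 = $1,303,200
Costs: 40% of $1,303,200 = $521,280
Award plus costs: $1,303,200 + $521,280 = $1,824,480
Cap at $3,332,200: $1,824,480 is within the cap, no reduction.

$1,824,480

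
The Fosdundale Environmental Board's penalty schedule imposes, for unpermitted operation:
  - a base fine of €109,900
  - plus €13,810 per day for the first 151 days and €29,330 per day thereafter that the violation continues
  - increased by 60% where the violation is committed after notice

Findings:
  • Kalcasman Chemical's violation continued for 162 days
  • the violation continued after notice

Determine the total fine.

€4,028,544

First 151 days: 151 × €13,810 = €2,085,310
Remaining days: (162 − 151) × €29,330 = €322,630
Per-day component: €2,085,310 + €322,630 = €2,407,940
Base plus per-day: €109,900 + €2,407,940 = €2,517,840
Enhancement: 60% of €2,517,840 = €1,510,704
Enhanced fine: €2,517,840 + €1,510,704 = €4,028,544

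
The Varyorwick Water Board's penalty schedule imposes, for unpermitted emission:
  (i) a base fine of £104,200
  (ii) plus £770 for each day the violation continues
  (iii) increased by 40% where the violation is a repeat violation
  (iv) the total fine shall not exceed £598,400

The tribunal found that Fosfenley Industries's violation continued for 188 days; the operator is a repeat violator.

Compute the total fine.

£348,544

Per-day component: 188 × £770 = £144,760
Base plus per-day: £104,200 + £144,760 = £248,960
Enhancement: 40% of £248,960 = £99,584
Enhanced fine: £248,960 + £99,584 = £348,544
Cap at £598,400: £348,544 is within the cap, no reduction.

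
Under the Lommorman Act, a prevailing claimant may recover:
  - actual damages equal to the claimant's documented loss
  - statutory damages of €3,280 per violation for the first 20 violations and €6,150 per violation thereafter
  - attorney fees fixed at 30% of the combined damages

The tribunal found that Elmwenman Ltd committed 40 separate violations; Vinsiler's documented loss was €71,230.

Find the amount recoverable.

First 20 violations: 20 × €3,280 = €65,600
Remaining violations: (40 − 20) × €6,150 = €123,000
Statutory damages: €65,600 + €123,000 = €188,600
Combined damages: €71,230 + €188,600 = €259,830
Attorney fees: 30% of €259,830 = €77,949
Total recovery: €259,830 + €77,949 = €337,779

Total recovery: €337,779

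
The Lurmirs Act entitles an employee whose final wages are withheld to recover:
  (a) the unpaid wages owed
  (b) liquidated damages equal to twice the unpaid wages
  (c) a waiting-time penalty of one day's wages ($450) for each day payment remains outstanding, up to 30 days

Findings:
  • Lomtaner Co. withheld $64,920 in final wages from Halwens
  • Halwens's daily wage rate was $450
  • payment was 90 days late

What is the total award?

$208,260

Doubled: 2 × $64,920 = $129,840
Penalty days: min(90, 30) = 30
Waiting-time penalty: 30 × $450 = $13,500
Total award: $64,920 + $129,840 + $13,500 = $208,260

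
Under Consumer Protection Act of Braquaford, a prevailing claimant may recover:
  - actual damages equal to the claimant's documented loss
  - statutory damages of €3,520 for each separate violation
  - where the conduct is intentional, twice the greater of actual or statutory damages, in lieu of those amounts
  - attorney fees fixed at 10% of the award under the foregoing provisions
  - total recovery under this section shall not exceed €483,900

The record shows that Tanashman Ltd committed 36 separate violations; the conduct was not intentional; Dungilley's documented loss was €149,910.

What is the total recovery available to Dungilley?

Statutory damages: 36 × €3,520 = €126,720
Conduct not intentional: the in-lieu enhancement does not apply.
Actual plus statutory damages: €149,910 + €126,720 = €276,630
Attorney fees: 10% of €276,630 = €27,663
Total before cap: €276,630 + €27,663 = €304,293
Cap at €483,900: €304,293 is within the cap, no reduction.

Total recovery: €304,293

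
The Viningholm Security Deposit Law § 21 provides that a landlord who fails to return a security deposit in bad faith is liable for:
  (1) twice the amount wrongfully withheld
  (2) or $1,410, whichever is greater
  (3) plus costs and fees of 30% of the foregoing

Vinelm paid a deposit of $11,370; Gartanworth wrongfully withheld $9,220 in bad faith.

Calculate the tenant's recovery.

Doubled: 2 × $9,220 = $18,440
Minimum $1,410: $18,440 meets the minimum, no increase.
Costs and fees: 30% of $18,440 = $5,532
Total recovery: $18,440 + $5,532 = $23,972

$23,972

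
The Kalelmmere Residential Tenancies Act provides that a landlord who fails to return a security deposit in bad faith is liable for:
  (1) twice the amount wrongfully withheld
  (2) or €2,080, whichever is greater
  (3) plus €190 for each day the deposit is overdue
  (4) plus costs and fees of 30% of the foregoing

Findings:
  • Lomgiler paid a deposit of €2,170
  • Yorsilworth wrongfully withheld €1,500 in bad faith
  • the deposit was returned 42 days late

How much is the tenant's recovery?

Doubled: 2 × €1,500 = €3,000
Minimum €2,080: €3,000 meets the minimum, no increase.
Late-return penalty: 42 × €190 = €7,980
Damages plus late penalty: €3,000 + €7,980 = €10,980
Costs and fees: 30% of €10,980 = €3,294
Total recovery: €10,980 + €3,294 = €14,274

€14,274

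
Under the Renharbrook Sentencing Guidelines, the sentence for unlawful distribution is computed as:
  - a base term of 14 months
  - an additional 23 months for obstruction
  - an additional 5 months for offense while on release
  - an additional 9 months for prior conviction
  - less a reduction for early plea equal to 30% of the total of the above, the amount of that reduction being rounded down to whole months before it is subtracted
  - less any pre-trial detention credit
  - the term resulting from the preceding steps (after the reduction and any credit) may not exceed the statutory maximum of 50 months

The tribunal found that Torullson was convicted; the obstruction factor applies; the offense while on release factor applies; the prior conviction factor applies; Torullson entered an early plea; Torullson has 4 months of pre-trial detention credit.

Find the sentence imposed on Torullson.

Obstruction enhancement: +23 months
Offense while on release enhancement: +5 months
Prior conviction enhancement: +9 months
Adjusted term: 14 months + 23 months + 5 months + 9 months = 51 months
Early plea reduction: 30% of 51 months = 15 months (rounded down)
After reduction: 51 − 15 = 36 months
Less pre-trial detention credit: 36 months − 4 months = 32 months
Cap at 50 months: 32 months is within the cap, no reduction.

Sentence: 32 months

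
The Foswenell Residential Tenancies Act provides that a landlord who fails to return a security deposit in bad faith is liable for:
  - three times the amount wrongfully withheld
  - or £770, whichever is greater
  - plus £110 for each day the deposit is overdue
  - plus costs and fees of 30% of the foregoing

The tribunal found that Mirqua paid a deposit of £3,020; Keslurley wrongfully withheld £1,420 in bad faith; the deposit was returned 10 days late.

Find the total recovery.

Trebled: 3 × £1,420 = £4,260
Minimum £770: £4,260 meets the minimum, no increase.
Late-return penalty: 10 × £110 = £1,100
Damages plus late penalty: £4,260 + £1,100 = £5,360
Costs and fees: 30% of £5,360 = £1,608
Total recovery: £5,360 + £1,608 = £6,968

Recovery: £6,968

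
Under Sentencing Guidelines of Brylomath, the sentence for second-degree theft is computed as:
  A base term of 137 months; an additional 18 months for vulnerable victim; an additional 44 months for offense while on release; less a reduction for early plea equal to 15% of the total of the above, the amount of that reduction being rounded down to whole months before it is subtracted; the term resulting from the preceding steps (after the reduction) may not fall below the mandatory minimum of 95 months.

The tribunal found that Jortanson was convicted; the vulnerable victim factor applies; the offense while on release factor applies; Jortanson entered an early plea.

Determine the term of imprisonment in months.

Vulnerable victim enhancement: +18 months
Offense while on release enhancement: +44 months
Adjusted term: 137 months + 18 months + 44 months = 199 months
Early plea reduction: 15% of 199 months = 29 months (rounded down)
After reduction: 199 − 29 = 170 months
Minimum 95 months: 170 months meets the minimum, no increase.

170 months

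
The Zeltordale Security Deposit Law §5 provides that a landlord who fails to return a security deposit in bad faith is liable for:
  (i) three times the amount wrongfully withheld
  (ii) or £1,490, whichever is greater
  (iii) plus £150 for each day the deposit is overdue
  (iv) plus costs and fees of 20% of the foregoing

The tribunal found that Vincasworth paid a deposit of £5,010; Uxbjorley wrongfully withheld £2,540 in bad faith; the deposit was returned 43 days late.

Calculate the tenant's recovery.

Recovery: £16,884

Trebled: 3 × £2,540 = £7,620
Minimum £1,490: £7,620 meets the minimum, no increase.
Late-return penalty: 43 × £150 = £6,450
Damages plus late penalty: £7,620 + £6,450 = £14,070
Costs and fees: 20% of £14,070 = £2,814
Total recovery: £14,070 + £2,814 = £16,884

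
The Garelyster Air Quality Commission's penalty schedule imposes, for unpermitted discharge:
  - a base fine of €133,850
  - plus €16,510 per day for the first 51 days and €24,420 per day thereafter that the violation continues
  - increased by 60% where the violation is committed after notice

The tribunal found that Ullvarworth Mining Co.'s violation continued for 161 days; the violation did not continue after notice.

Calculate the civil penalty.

First 51 days: 51 × €16,510 = €842,010
Remaining days: (161 − 51) × €24,420 = €2,686,200
Per-day component: €842,010 + €2,686,200 = €3,528,210
Base plus per-day: €133,850 + €3,528,210 = €3,662,060
The violation did not continue after notice: no 60% increase.

€3,662,060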